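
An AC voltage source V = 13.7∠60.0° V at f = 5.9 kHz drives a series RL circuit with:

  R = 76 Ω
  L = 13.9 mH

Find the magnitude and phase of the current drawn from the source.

Step 1 — Angular frequency: ω = 2π·f = 2π·5900 = 3.707e+04 rad/s.
Step 2 — Component impedances:
  R: Z = R = 76 Ω
  L: Z = jωL = j·3.707e+04·0.0139 = 0 + j515.3 Ω
Step 3 — Series combination: Z_total = R + L = 76 + j515.3 Ω = 520.9∠81.6° Ω.
Step 4 — Source phasor: V = 13.7∠60.0° V = 6.85 + j11.86 V.
Step 5 — Ohm's law: I = V / Z_total = (6.85 + j11.86) / (76 + j515.3) = 0.02445 - j0.009687 A.
Step 6 — Convert to polar: |I| = 0.0263 A, ∠I = -21.6°.

I = 0.0263∠-21.6° A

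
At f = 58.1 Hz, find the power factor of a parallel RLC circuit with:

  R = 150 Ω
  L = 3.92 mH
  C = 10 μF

Step 1 — Angular frequency: ω = 2π·f = 2π·58.1 = 365.1 rad/s.
Step 2 — Component impedances:
  R: Z = R = 150 Ω
  L: Z = jωL = j·365.1·0.00392 = 0 + j1.431 Ω
  C: Z = 1/(jωC) = -j/(ω·C) = 0 - j273.9 Ω
Step 3 — Parallel combination: 1/Z_total = 1/R + 1/L + 1/C; Z_total = 0.01379 + j1.438 Ω = 1.438∠89.5° Ω.
Step 4 — Power factor: PF = cos(φ) = Re(Z)/|Z| = 0.01379/1.438 = 0.00959.
Step 5 — Type: Im(Z) = 1.438 ⇒ lagging (phase φ = 89.5°).

PF = 0.00959 (lagging, φ = 89.5°)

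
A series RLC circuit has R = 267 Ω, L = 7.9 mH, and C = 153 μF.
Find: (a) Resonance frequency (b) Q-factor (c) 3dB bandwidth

Step 1 — Resonance: ω₀ = 1/√(LC) = 1/√(0.0079·0.000153) = 909.6 rad/s.
Step 2 — f₀ = ω₀/(2π) = 144.8 Hz.
Step 3 — Series Q: Q = ω₀L/R = 909.6·0.0079/267 = 0.02691.
Step 4 — Bandwidth: Δω = ω₀/Q = 3.38e+04 rad/s; BW = Δω/(2π) = 5379 Hz.

(a) f₀ = 144.8 Hz  (b) Q = 0.02691  (c) BW = 5379 Hz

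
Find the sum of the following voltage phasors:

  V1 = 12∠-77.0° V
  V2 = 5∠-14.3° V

Step 1 — Convert each phasor to rectangular form:
  V1 = 12·(cos(-77.0°) + j·sin(-77.0°)) = 2.699 - j11.69 V
  V2 = 5·(cos(-14.3°) + j·sin(-14.3°)) = 4.845 - j1.235 V
Step 2 — Sum components: V_total = 7.544 - j12.93 V.
Step 3 — Convert to polar: |V_total| = 14.97 V, ∠V_total = -59.7°.

V_total = 14.97∠-59.7° V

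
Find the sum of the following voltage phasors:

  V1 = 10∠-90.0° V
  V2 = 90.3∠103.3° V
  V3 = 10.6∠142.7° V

Step 1 — Convert each phasor to rectangular form:
  V1 = 10·(cos(-90.0°) + j·sin(-90.0°)) = 0 - j10 V
  V2 = 90.3·(cos(103.3°) + j·sin(103.3°)) = -20.77 + j87.88 V
  V3 = 10.6·(cos(142.7°) + j·sin(142.7°)) = -8.432 + j6.423 V
Step 2 — Sum components: V_total = -29.21 + j84.3 V.
Step 3 — Convert to polar: |V_total| = 89.22 V, ∠V_total = 109.1°.

V_total = 89.22∠109.1° V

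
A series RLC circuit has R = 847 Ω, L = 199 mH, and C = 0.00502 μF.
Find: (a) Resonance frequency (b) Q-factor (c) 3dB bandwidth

Step 1 — Resonance condition Im(Z)=0 gives ω₀ = 1/√(LC).
Step 2 — ω₀ = 1/√(0.199·5.02e-09) = 3.164e+04 rad/s.
Step 3 — f₀ = ω₀/(2π) = 5035 Hz.
Step 4 — Series Q: Q = ω₀L/R = 3.164e+04·0.199/847 = 7.433.
Step 5 — 3dB bandwidth: Δω = ω₀/Q = 4256 rad/s; BW = Δω/(2π) = 677.4 Hz.

(a) f₀ = 5035 Hz  (b) Q = 7.433  (c) BW = 677.4 Hz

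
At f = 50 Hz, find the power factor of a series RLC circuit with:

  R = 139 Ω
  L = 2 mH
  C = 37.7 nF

Step 1 — Angular frequency: ω = 2π·f = 2π·50 = 314.2 rad/s.
Step 2 — Component impedances:
  R: Z = R = 139 Ω
  L: Z = jωL = j·314.2·0.002 = 0 + j0.6283 Ω
  C: Z = 1/(jωC) = -j/(ω·C) = 0 - j8.443e+04 Ω
Step 3 — Series combination: Z_total = R + L + C = 139 - j8.443e+04 Ω = 8.443e+04∠-89.9° Ω.
Step 4 — Power factor: PF = cos(φ) = Re(Z)/|Z| = 139/8.443e+04 = 0.001646.
Step 5 — Type: Im(Z) = -8.443e+04 ⇒ leading (phase φ = -89.9°).

PF = 0.001646 (leading, φ = -89.9°)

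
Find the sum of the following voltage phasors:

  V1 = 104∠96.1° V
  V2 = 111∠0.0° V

Step 1 — Convert each phasor to rectangular form:
  V1 = 104·(cos(96.1°) + j·sin(96.1°)) = -11.05 + j103.4 V
  V2 = 111·(cos(0.0°) + j·sin(0.0°)) = 111 V
Step 2 — Sum components: V_total = 99.95 + j103.4 V.
Step 3 — Convert to polar: |V_total| = 143.8 V, ∠V_total = 46.0°.

V_total = 143.8∠46.0° V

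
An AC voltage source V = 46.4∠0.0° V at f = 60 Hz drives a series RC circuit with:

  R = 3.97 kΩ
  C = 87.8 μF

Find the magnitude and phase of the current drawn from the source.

Step 1 — Angular frequency: ω = 2π·f = 2π·60 = 377 rad/s.
Step 2 — Component impedances:
  R: Z = R = 3970 Ω
  C: Z = 1/(jωC) = -j/(ω·C) = 0 - j30.21 Ω
Step 3 — Series combination: Z_total = R + C = 3970 - j30.21 Ω = 3970∠-0.4° Ω.
Step 4 — Source phasor: V = 46.4∠0.0° V = 46.4 V.
Step 5 — Ohm's law: I = V / Z_total = (46.4) / (3970 - j30.21) = 0.01169 + j8.894e-05 A.
Step 6 — Convert to polar: |I| = 0.01169 A, ∠I = 0.4°.

I = 0.01169∠0.4° A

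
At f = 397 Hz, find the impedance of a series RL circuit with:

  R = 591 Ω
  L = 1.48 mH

Step 1 — Angular frequency: ω = 2π·f = 2π·397 = 2494 rad/s.
Step 2 — Component impedances:
  R: Z = R = 591 Ω
  L: Z = jωL = j·2494·0.00148 = 0 + j3.692 Ω
Step 3 — Series combination: Z_total = R + L = 591 + j3.692 Ω = 591∠0.4° Ω.

Z = 591 + j3.692 Ω = 591∠0.4° Ω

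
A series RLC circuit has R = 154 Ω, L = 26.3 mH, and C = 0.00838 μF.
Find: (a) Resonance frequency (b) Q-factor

Step 1 — Resonance condition Im(Z)=0 gives ω₀ = 1/√(LC).
Step 2 — ω₀ = 1/√(0.0263·8.38e-09) = 6.736e+04 rad/s.
Step 3 — f₀ = ω₀/(2π) = 1.072e+04 Hz.
Step 4 — Series Q: Q = ω₀L/R = 6.736e+04·0.0263/154 = 11.5.

(a) f₀ = 1.072e+04 Hz  (b) Q = 11.5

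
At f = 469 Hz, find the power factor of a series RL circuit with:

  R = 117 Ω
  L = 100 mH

Step 1 — Angular frequency: ω = 2π·f = 2π·469 = 2947 rad/s.
Step 2 — Component impedances:
  R: Z = R = 117 Ω
  L: Z = jωL = j·2947·0.1 = 0 + j294.7 Ω
Step 3 — Series combination: Z_total = R + L = 117 + j294.7 Ω = 317.1∠68.3° Ω.
Step 4 — Power factor: PF = cos(φ) = Re(Z)/|Z| = 117/317.1 = 0.369.
Step 5 — Type: Im(Z) = 294.7 ⇒ lagging (phase φ = 68.3°).

PF = 0.369 (lagging, φ = 68.3°)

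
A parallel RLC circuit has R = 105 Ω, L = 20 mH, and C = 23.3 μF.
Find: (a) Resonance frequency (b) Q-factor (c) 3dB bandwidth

Step 1 — Resonance: ω₀ = 1/√(LC) = 1/√(0.02·2.33e-05) = 1465 rad/s.
Step 2 — f₀ = ω₀/(2π) = 233.1 Hz.
Step 3 — Parallel Q: Q = R/(ω₀L) = 105/(1465·0.02) = 3.584.
Step 4 — Bandwidth: Δω = ω₀/Q = 408.7 rad/s; BW = Δω/(2π) = 65.05 Hz.

(a) f₀ = 233.1 Hz  (b) Q = 3.584  (c) BW = 65.05 Hz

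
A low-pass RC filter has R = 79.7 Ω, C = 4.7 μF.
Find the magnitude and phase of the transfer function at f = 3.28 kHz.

Step 1 — Angular frequency: ω = 2π·3280 = 2.061e+04 rad/s.
Step 2 — Transfer function: H(jω) = 1/(1 + jωRC).
Step 3 — Denominator: 1 + jωRC = 1 + j·2.061e+04·79.7·4.7e-06 = 1 + j7.72.
Step 4 — H = 0.0165 - j0.1274.
Step 5 — Magnitude: |H| = 0.1285 (-17.8 dB); phase: φ = -82.6°.

|H| = 0.1285 (-17.8 dB), φ = -82.6°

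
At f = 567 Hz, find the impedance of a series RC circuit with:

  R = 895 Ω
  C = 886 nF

Step 1 — Angular frequency: ω = 2π·f = 2π·567 = 3563 rad/s.
Step 2 — Component impedances:
  R: Z = R = 895 Ω
  C: Z = 1/(jωC) = -j/(ω·C) = 0 - j316.8 Ω
Step 3 — Series combination: Z_total = R + C = 895 - j316.8 Ω = 949.4∠-19.5° Ω.

Z = 895 - j316.8 Ω = 949.4∠-19.5° Ω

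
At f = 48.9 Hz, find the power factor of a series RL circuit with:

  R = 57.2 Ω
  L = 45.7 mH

Step 1 — Angular frequency: ω = 2π·f = 2π·48.9 = 307.2 rad/s.
Step 2 — Component impedances:
  R: Z = R = 57.2 Ω
  L: Z = jωL = j·307.2·0.0457 = 0 + j14.04 Ω
Step 3 — Series combination: Z_total = R + L = 57.2 + j14.04 Ω = 58.9∠13.8° Ω.
Step 4 — Power factor: PF = cos(φ) = Re(Z)/|Z| = 57.2/58.898 = 0.9712.
Step 5 — Type: Im(Z) = 14.04 ⇒ lagging (phase φ = 13.8°).

PF = 0.9712 (lagging, φ = 13.8°)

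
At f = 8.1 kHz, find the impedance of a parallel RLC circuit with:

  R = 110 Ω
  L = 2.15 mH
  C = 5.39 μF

Step 1 — Angular frequency: ω = 2π·f = 2π·8100 = 5.089e+04 rad/s.
Step 2 — Component impedances:
  R: Z = R = 110 Ω
  L: Z = jωL = j·5.089e+04·0.00215 = 0 + j109.4 Ω
  C: Z = 1/(jωC) = -j/(ω·C) = 0 - j3.645 Ω
Step 3 — Parallel combination: 1/Z_total = 1/R + 1/L + 1/C; Z_total = 0.1291 - j3.767 Ω = 3.769∠-88.0° Ω.

Z = 0.1291 - j3.767 Ω = 3.769∠-88.0° Ω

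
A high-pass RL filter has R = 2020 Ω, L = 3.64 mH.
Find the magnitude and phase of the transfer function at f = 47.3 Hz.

Step 1 — Angular frequency: ω = 2π·47.3 = 297.2 rad/s.
Step 2 — Transfer function: H(jω) = jωL/(R + jωL).
Step 3 — Numerator jωL = j·1.082; denominator R + jωL = 2020 + j1.082.
Step 4 — H = 2.868e-07 + j0.0005355.
Step 5 — Magnitude: |H| = 0.0005355 (-65.4 dB); phase: φ = 90.0°.

|H| = 0.0005355 (-65.4 dB), φ = 90.0°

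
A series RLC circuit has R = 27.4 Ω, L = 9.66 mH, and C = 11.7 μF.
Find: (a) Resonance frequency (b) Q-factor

Step 1 — Resonance condition Im(Z)=0 gives ω₀ = 1/√(LC).
Step 2 — ω₀ = 1/√(0.00966·1.17e-05) = 2975 rad/s.
Step 3 — f₀ = ω₀/(2π) = 473.4 Hz.
Step 4 — Series Q: Q = ω₀L/R = 2975·0.00966/27.4 = 1.049.

(a) f₀ = 473.4 Hz  (b) Q = 1.049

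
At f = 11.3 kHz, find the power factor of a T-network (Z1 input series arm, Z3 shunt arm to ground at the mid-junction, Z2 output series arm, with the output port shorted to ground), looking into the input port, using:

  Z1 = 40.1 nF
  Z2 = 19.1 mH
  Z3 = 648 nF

Step 1 — Angular frequency: ω = 2π·f = 2π·1.13e+04 = 7.1e+04 rad/s.
Step 2 — Component impedances:
  Z1: Z = 1/(jωC) = -j/(ω·C) = 0 - j351.2 Ω
  Z2: Z = jωL = j·7.1e+04·0.0191 = 0 + j1356 Ω
  Z3: Z = 1/(jωC) = -j/(ω·C) = 0 - j21.74 Ω
Step 3 — With the output port shorted to ground, the output series arm Z2 runs from the junction to ground; the shunt arm Z3 also runs from the junction to ground. They appear in parallel: Z3 || Z2 = 0 - j22.09 Ω.
Step 4 — Series with input arm Z1: Z_in = Z1 + (Z3 || Z2) = 0 - j373.3 Ω = 373.3∠-90.0° Ω.
Step 5 — Power factor: PF = cos(φ) = Re(Z)/|Z| = 0/373.3 = 0.
Step 6 — Type: Im(Z) = -373.3 ⇒ leading (phase φ = -90.0°).

PF = 0 (leading, φ = -90.0°)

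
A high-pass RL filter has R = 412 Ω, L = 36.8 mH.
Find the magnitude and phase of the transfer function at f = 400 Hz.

Step 1 — Angular frequency: ω = 2π·400 = 2513 rad/s.
Step 2 — Transfer function: H(jω) = jωL/(R + jωL).
Step 3 — Numerator jωL = j·92.49; denominator R + jωL = 412 + j92.49.
Step 4 — H = 0.04798 + j0.2137.
Step 5 — Magnitude: |H| = 0.219 (-13.2 dB); phase: φ = 77.3°.

|H| = 0.219 (-13.2 dB), φ = 77.3°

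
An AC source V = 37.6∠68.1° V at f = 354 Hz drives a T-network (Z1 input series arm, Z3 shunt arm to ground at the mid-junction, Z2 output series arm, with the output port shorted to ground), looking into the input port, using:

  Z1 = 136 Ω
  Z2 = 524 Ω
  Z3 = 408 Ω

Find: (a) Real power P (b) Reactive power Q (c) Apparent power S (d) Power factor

Step 1 — Angular frequency: ω = 2π·f = 2π·354 = 2224 rad/s.
Step 2 — Component impedances:
  Z1: Z = R = 136 Ω
  Z2: Z = R = 524 Ω
  Z3: Z = R = 408 Ω
Step 3 — With the output port shorted to ground, the output series arm Z2 runs from the junction to ground; the shunt arm Z3 also runs from the junction to ground. They appear in parallel: Z3 || Z2 = 229.4 Ω.
Step 4 — Series with input arm Z1: Z_in = Z1 + (Z3 || Z2) = 365.4 Ω = 365.4∠0.0° Ω.
Step 5 — Source phasor: V = 37.6∠68.1° V = 14.02 + j34.89 V.
Step 6 — Current: I = V / Z = 0.03838 + j0.09548 A = 0.1029∠68.1° A.
Step 7 — Complex power: S = V·I* = 3.869 VA.
Step 8 — Real power: P = Re(S) = 3.869 W.
Step 9 — Reactive power: Q = Im(S) = 0 VAR.
Step 10 — Apparent power: |S| = 3.869 VA.
Step 11 — Power factor: PF = P/|S| = 1 (unity).

(a) P = 3.869 W  (b) Q = 0 VAR  (c) S = 3.869 VA  (d) PF = 1 (unity)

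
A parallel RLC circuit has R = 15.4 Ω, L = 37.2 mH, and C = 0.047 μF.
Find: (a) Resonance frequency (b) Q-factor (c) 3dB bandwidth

Step 1 — Resonance: ω₀ = 1/√(LC) = 1/√(0.0372·4.7e-08) = 2.392e+04 rad/s.
Step 2 — f₀ = ω₀/(2π) = 3806 Hz.
Step 3 — Parallel Q: Q = R/(ω₀L) = 15.4/(2.392e+04·0.0372) = 0.01731.
Step 4 — Bandwidth: Δω = ω₀/Q = 1.382e+06 rad/s; BW = Δω/(2π) = 2.199e+05 Hz.

(a) f₀ = 3806 Hz  (b) Q = 0.01731  (c) BW = 2.199e+05 Hz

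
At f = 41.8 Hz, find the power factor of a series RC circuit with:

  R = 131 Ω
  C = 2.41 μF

Step 1 — Angular frequency: ω = 2π·f = 2π·41.8 = 262.6 rad/s.
Step 2 — Component impedances:
  R: Z = R = 131 Ω
  C: Z = 1/(jωC) = -j/(ω·C) = 0 - j1580 Ω
Step 3 — Series combination: Z_total = R + C = 131 - j1580 Ω = 1585∠-85.3° Ω.
Step 4 — Power factor: PF = cos(φ) = Re(Z)/|Z| = 131/1585.3 = 0.08263.
Step 5 — Type: Im(Z) = -1580 ⇒ leading (phase φ = -85.3°).

PF = 0.08263 (leading, φ = -85.3°)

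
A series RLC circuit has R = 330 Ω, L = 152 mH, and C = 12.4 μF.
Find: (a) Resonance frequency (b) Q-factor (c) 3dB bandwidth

Step 1 — Resonance condition Im(Z)=0 gives ω₀ = 1/√(LC).
Step 2 — ω₀ = 1/√(0.152·1.24e-05) = 728.4 rad/s.
Step 3 — f₀ = ω₀/(2π) = 115.9 Hz.
Step 4 — Series Q: Q = ω₀L/R = 728.4·0.152/330 = 0.3355.
Step 5 — 3dB bandwidth: Δω = ω₀/Q = 2171 rad/s; BW = Δω/(2π) = 345.5 Hz.

(a) f₀ = 115.9 Hz  (b) Q = 0.3355  (c) BW = 345.5 Hz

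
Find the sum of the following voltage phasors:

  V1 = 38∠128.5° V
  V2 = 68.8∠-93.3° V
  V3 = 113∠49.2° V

Step 1 — Convert each phasor to rectangular form:
  V1 = 38·(cos(128.5°) + j·sin(128.5°)) = -23.66 + j29.74 V
  V2 = 68.8·(cos(-93.3°) + j·sin(-93.3°)) = -3.96 - j68.69 V
  V3 = 113·(cos(49.2°) + j·sin(49.2°)) = 73.84 + j85.54 V
Step 2 — Sum components: V_total = 46.22 + j46.59 V.
Step 3 — Convert to polar: |V_total| = 65.63 V, ∠V_total = 45.2°.

V_total = 65.63∠45.2° V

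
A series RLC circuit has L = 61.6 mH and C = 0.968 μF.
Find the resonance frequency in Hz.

Step 1 — Resonance condition Im(Z)=0 gives ω₀ = 1/√(LC).
Step 2 — ω₀ = 1/√(0.0616·9.68e-07) = 4095 rad/s.
Step 3 — f₀ = ω₀/(2π) = 651.8 Hz.

f₀ = 651.8 Hz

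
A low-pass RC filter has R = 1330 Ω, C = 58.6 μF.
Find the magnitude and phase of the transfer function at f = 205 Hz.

Step 1 — Angular frequency: ω = 2π·205 = 1288 rad/s.
Step 2 — Transfer function: H(jω) = 1/(1 + jωRC).
Step 3 — Denominator: 1 + jωRC = 1 + j·1288·1330·5.86e-05 = 1 + j100.4.
Step 4 — H = 9.922e-05 - j0.00996.
Step 5 — Magnitude: |H| = 0.009961 (-40.0 dB); phase: φ = -89.4°.

|H| = 0.009961 (-40.0 dB), φ = -89.4°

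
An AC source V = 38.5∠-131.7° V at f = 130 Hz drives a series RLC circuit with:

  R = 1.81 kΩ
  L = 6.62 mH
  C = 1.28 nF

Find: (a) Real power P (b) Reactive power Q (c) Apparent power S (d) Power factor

Step 1 — Angular frequency: ω = 2π·f = 2π·130 = 816.8 rad/s.
Step 2 — Component impedances:
  R: Z = R = 1810 Ω
  L: Z = jωL = j·816.8·0.00662 = 0 + j5.407 Ω
  C: Z = 1/(jωC) = -j/(ω·C) = 0 - j9.565e+05 Ω
Step 3 — Series combination: Z_total = R + L + C = 1810 - j9.565e+05 Ω = 9.565e+05∠-89.9° Ω.
Step 4 — Source phasor: V = 38.5∠-131.7° V = -25.61 - j28.75 V.
Step 5 — Current: I = V / Z = 3e-05 - j2.683e-05 A = 4.025e-05∠-41.8° A.
Step 6 — Complex power: S = V·I* = 2.933e-06 - j0.00155 VA.
Step 7 — Real power: P = Re(S) = 2.933e-06 W.
Step 8 — Reactive power: Q = Im(S) = -0.00155 VAR.
Step 9 — Apparent power: |S| = 0.00155 VA.
Step 10 — Power factor: PF = P/|S| = 0.001892 (leading).

(a) P = 2.933e-06 W  (b) Q = -0.00155 VAR  (c) S = 0.00155 VA  (d) PF = 0.001892 (leading)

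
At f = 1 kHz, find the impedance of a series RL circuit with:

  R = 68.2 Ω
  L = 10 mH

Step 1 — Angular frequency: ω = 2π·f = 2π·1000 = 6283 rad/s.
Step 2 — Component impedances:
  R: Z = R = 68.2 Ω
  L: Z = jωL = j·6283·0.01 = 0 + j62.83 Ω
Step 3 — Series combination: Z_total = R + L = 68.2 + j62.83 Ω = 92.73∠42.7° Ω.

Z = 68.2 + j62.83 Ω = 92.73∠42.7° Ω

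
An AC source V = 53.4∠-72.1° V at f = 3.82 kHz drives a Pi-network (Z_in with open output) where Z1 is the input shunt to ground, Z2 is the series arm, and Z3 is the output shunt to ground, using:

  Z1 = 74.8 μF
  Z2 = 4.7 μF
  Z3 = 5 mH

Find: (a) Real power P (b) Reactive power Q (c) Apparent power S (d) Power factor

Step 1 — Angular frequency: ω = 2π·f = 2π·3820 = 2.4e+04 rad/s.
Step 2 — Component impedances:
  Z1: Z = 1/(jωC) = -j/(ω·C) = 0 - j0.557 Ω
  Z2: Z = 1/(jωC) = -j/(ω·C) = 0 - j8.865 Ω
  Z3: Z = jωL = j·2.4e+04·0.005 = 0 + j120 Ω
Step 3 — With open output, the series arm Z2 and the output shunt Z3 appear in series to ground: Z2 + Z3 = 0 + j111.1 Ω.
Step 4 — Parallel with input shunt Z1: Z_in = Z1 || (Z2 + Z3) = 0 - j0.5598 Ω = 0.5598∠-90.0° Ω.
Step 5 — Source phasor: V = 53.4∠-72.1° V = 16.41 - j50.82 V.
Step 6 — Current: I = V / Z = 90.77 + j29.32 A = 95.39∠17.9° A.
Step 7 — Complex power: S = V·I* = 0 - j5094 VA.
Step 8 — Real power: P = Re(S) = 0 W.
Step 9 — Reactive power: Q = Im(S) = -5094 VAR.
Step 10 — Apparent power: |S| = 5094 VA.
Step 11 — Power factor: PF = P/|S| = 0 (leading).

(a) P = 0 W  (b) Q = -5094 VAR  (c) S = 5094 VA  (d) PF = 0 (leading)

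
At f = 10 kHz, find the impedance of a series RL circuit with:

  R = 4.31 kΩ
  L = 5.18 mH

Step 1 — Angular frequency: ω = 2π·f = 2π·1e+04 = 6.283e+04 rad/s.
Step 2 — Component impedances:
  R: Z = R = 4310 Ω
  L: Z = jωL = j·6.283e+04·0.00518 = 0 + j325.5 Ω
Step 3 — Series combination: Z_total = R + L = 4310 + j325.5 Ω = 4322∠4.3° Ω.

Z = 4310 + j325.5 Ω = 4322∠4.3° Ω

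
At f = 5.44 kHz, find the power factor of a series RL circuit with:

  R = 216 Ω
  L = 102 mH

Step 1 — Angular frequency: ω = 2π·f = 2π·5440 = 3.418e+04 rad/s.
Step 2 — Component impedances:
  R: Z = R = 216 Ω
  L: Z = jωL = j·3.418e+04·0.102 = 0 + j3486 Ω
Step 3 — Series combination: Z_total = R + L = 216 + j3486 Ω = 3493∠86.5° Ω.
Step 4 — Power factor: PF = cos(φ) = Re(Z)/|Z| = 216/3493 = 0.06184.
Step 5 — Type: Im(Z) = 3486 ⇒ lagging (phase φ = 86.5°).

PF = 0.06184 (lagging, φ = 86.5°)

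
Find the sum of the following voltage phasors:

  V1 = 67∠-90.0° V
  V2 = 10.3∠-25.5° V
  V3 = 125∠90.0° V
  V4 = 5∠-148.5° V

Step 1 — Convert each phasor to rectangular form:
  V1 = 67·(cos(-90.0°) + j·sin(-90.0°)) = 0 - j67 V
  V2 = 10.3·(cos(-25.5°) + j·sin(-25.5°)) = 9.297 - j4.434 V
  V3 = 125·(cos(90.0°) + j·sin(90.0°)) = 0 + j125 V
  V4 = 5·(cos(-148.5°) + j·sin(-148.5°)) = -4.263 - j2.612 V
Step 2 — Sum components: V_total = 5.033 + j50.95 V.
Step 3 — Convert to polar: |V_total| = 51.2 V, ∠V_total = 84.4°.

V_total = 51.2∠84.4° V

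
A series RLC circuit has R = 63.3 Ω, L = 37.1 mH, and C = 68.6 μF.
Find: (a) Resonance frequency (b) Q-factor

Step 1 — Resonance condition Im(Z)=0 gives ω₀ = 1/√(LC).
Step 2 — ω₀ = 1/√(0.0371·6.86e-05) = 626.8 rad/s.
Step 3 — f₀ = ω₀/(2π) = 99.76 Hz.
Step 4 — Series Q: Q = ω₀L/R = 626.8·0.0371/63.3 = 0.3674.

(a) f₀ = 99.76 Hz  (b) Q = 0.3674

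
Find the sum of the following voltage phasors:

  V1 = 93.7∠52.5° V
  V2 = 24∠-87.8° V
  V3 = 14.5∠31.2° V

Step 1 — Convert each phasor to rectangular form:
  V1 = 93.7·(cos(52.5°) + j·sin(52.5°)) = 57.04 + j74.34 V
  V2 = 24·(cos(-87.8°) + j·sin(-87.8°)) = 0.9213 - j23.98 V
  V3 = 14.5·(cos(31.2°) + j·sin(31.2°)) = 12.4 + j7.511 V
Step 2 — Sum components: V_total = 70.37 + j57.87 V.
Step 3 — Convert to polar: |V_total| = 91.1 V, ∠V_total = 39.4°.

V_total = 91.1∠39.4° V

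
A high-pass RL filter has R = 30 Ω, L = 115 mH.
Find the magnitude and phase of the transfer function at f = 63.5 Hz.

Step 1 — Angular frequency: ω = 2π·63.5 = 399 rad/s.
Step 2 — Transfer function: H(jω) = jωL/(R + jωL).
Step 3 — Numerator jωL = j·45.88; denominator R + jωL = 30 + j45.88.
Step 4 — H = 0.7005 + j0.458.
Step 5 — Magnitude: |H| = 0.837 (-1.5 dB); phase: φ = 33.2°.

|H| = 0.837 (-1.5 dB), φ = 33.2°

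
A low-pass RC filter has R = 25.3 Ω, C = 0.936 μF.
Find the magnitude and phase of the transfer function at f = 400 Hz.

Step 1 — Angular frequency: ω = 2π·400 = 2513 rad/s.
Step 2 — Transfer function: H(jω) = 1/(1 + jωRC).
Step 3 — Denominator: 1 + jωRC = 1 + j·2513·25.3·9.36e-07 = 1 + j0.05952.
Step 4 — H = 0.9965 - j0.05931.
Step 5 — Magnitude: |H| = 0.9982 (-0.0 dB); phase: φ = -3.4°.

|H| = 0.9982 (-0.0 dB), φ = -3.4°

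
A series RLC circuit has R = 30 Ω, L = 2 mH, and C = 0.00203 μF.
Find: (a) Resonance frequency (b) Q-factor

Step 1 — Resonance condition Im(Z)=0 gives ω₀ = 1/√(LC).
Step 2 — ω₀ = 1/√(0.002·2.03e-09) = 4.963e+05 rad/s.
Step 3 — f₀ = ω₀/(2π) = 7.899e+04 Hz.
Step 4 — Series Q: Q = ω₀L/R = 4.963e+05·0.002/30 = 33.09.

(a) f₀ = 7.899e+04 Hz  (b) Q = 33.09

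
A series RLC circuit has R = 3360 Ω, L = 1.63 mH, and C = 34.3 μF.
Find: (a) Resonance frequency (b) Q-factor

Step 1 — Resonance condition Im(Z)=0 gives ω₀ = 1/√(LC).
Step 2 — ω₀ = 1/√(0.00163·3.43e-05) = 4229 rad/s.
Step 3 — f₀ = ω₀/(2π) = 673.1 Hz.
Step 4 — Series Q: Q = ω₀L/R = 4229·0.00163/3360 = 0.002052.

(a) f₀ = 673.1 Hz  (b) Q = 0.002052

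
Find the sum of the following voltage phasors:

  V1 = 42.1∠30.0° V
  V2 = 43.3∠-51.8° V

Step 1 — Convert each phasor to rectangular form:
  V1 = 42.1·(cos(30.0°) + j·sin(30.0°)) = 36.46 + j21.05 V
  V2 = 43.3·(cos(-51.8°) + j·sin(-51.8°)) = 26.78 - j34.03 V
Step 2 — Sum components: V_total = 63.24 - j12.98 V.
Step 3 — Convert to polar: |V_total| = 64.55 V, ∠V_total = -11.6°.

V_total = 64.55∠-11.6° V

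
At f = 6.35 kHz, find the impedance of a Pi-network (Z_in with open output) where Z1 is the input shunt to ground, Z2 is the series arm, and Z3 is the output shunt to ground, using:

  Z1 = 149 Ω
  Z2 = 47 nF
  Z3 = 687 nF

Step 1 — Angular frequency: ω = 2π·f = 2π·6350 = 3.99e+04 rad/s.
Step 2 — Component impedances:
  Z1: Z = R = 149 Ω
  Z2: Z = 1/(jωC) = -j/(ω·C) = 0 - j533.3 Ω
  Z3: Z = 1/(jωC) = -j/(ω·C) = 0 - j36.48 Ω
Step 3 — With open output, the series arm Z2 and the output shunt Z3 appear in series to ground: Z2 + Z3 = 0 - j569.8 Ω.
Step 4 — Parallel with input shunt Z1: Z_in = Z1 || (Z2 + Z3) = 139.5 - j36.47 Ω = 144.2∠-14.7° Ω.

Z = 139.5 - j36.47 Ω = 144.2∠-14.7° Ω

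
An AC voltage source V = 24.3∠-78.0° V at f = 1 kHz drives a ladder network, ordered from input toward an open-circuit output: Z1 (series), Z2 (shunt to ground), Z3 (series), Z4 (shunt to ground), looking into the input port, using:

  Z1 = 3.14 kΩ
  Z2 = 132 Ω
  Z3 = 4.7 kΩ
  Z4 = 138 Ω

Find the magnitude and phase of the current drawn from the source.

Step 1 — Angular frequency: ω = 2π·f = 2π·1000 = 6283 rad/s.
Step 2 — Component impedances:
  Z1: Z = R = 3140 Ω
  Z2: Z = R = 132 Ω
  Z3: Z = R = 4700 Ω
  Z4: Z = R = 138 Ω
Step 3 — Ladder network (open output): work backward from the far end, alternating series and parallel combinations. Z_in = 3268 Ω = 3268∠0.0° Ω.
Step 4 — Source phasor: V = 24.3∠-78.0° V = 5.052 - j23.77 V.
Step 5 — Ohm's law: I = V / Z_total = (5.052 - j23.77) / (3268) = 0.001546 - j0.007272 A.
Step 6 — Convert to polar: |I| = 0.007435 A, ∠I = -78.0°.

I = 0.007435∠-78.0° A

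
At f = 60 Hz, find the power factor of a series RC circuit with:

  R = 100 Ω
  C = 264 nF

Step 1 — Angular frequency: ω = 2π·f = 2π·60 = 377 rad/s.
Step 2 — Component impedances:
  R: Z = R = 100 Ω
  C: Z = 1/(jωC) = -j/(ω·C) = 0 - j1.005e+04 Ω
Step 3 — Series combination: Z_total = R + C = 100 - j1.005e+04 Ω = 1.005e+04∠-89.4° Ω.
Step 4 — Power factor: PF = cos(φ) = Re(Z)/|Z| = 100/10048 = 0.009952.
Step 5 — Type: Im(Z) = -1.005e+04 ⇒ leading (phase φ = -89.4°).

PF = 0.009952 (leading, φ = -89.4°)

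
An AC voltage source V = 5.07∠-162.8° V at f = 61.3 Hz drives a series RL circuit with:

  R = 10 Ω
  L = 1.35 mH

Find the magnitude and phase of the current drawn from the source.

Step 1 — Angular frequency: ω = 2π·f = 2π·61.3 = 385.2 rad/s.
Step 2 — Component impedances:
  R: Z = R = 10 Ω
  L: Z = jωL = j·385.2·0.00135 = 0 + j0.52 Ω
Step 3 — Series combination: Z_total = R + L = 10 + j0.52 Ω = 10.01∠3.0° Ω.
Step 4 — Source phasor: V = 5.07∠-162.8° V = -4.843 - j1.499 V.
Step 5 — Ohm's law: I = V / Z_total = (-4.843 - j1.499) / (10 + j0.52) = -0.4908 - j0.1244 A.
Step 6 — Convert to polar: |I| = 0.5063 A, ∠I = -165.8°.

I = 0.5063∠-165.8° A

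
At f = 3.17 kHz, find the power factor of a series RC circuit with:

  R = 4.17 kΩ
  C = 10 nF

Step 1 — Angular frequency: ω = 2π·f = 2π·3170 = 1.992e+04 rad/s.
Step 2 — Component impedances:
  R: Z = R = 4170 Ω
  C: Z = 1/(jωC) = -j/(ω·C) = 0 - j5021 Ω
Step 3 — Series combination: Z_total = R + C = 4170 - j5021 Ω = 6527∠-50.3° Ω.
Step 4 — Power factor: PF = cos(φ) = Re(Z)/|Z| = 4170/6527 = 0.6389.
Step 5 — Type: Im(Z) = -5021 ⇒ leading (phase φ = -50.3°).

PF = 0.6389 (leading, φ = -50.3°)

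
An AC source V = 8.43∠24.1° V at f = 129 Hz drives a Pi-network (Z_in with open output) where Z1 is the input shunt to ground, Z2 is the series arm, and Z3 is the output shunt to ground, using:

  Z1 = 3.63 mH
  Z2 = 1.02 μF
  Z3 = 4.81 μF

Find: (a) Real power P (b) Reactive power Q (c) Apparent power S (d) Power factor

Step 1 — Angular frequency: ω = 2π·f = 2π·129 = 810.5 rad/s.
Step 2 — Component impedances:
  Z1: Z = jωL = j·810.5·0.00363 = 0 + j2.942 Ω
  Z2: Z = 1/(jωC) = -j/(ω·C) = 0 - j1210 Ω
  Z3: Z = 1/(jωC) = -j/(ω·C) = 0 - j256.5 Ω
Step 3 — With open output, the series arm Z2 and the output shunt Z3 appear in series to ground: Z2 + Z3 = 0 - j1466 Ω.
Step 4 — Parallel with input shunt Z1: Z_in = Z1 || (Z2 + Z3) = 0 + j2.948 Ω = 2.948∠90.0° Ω.
Step 5 — Source phasor: V = 8.43∠24.1° V = 7.695 + j3.442 V.
Step 6 — Current: I = V / Z = 1.168 - j2.61 A = 2.859∠-65.9° A.
Step 7 — Complex power: S = V·I* = 0 + j24.1 VA.
Step 8 — Real power: P = Re(S) = 0 W.
Step 9 — Reactive power: Q = Im(S) = 24.1 VAR.
Step 10 — Apparent power: |S| = 24.1 VA.
Step 11 — Power factor: PF = P/|S| = 0 (lagging).

(a) P = 0 W  (b) Q = 24.1 VAR  (c) S = 24.1 VA  (d) PF = 0 (lagging)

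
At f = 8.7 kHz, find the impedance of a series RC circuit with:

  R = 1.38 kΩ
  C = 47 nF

Step 1 — Angular frequency: ω = 2π·f = 2π·8700 = 5.466e+04 rad/s.
Step 2 — Component impedances:
  R: Z = R = 1380 Ω
  C: Z = 1/(jωC) = -j/(ω·C) = 0 - j389.2 Ω
Step 3 — Series combination: Z_total = R + C = 1380 - j389.2 Ω = 1434∠-15.8° Ω.

Z = 1380 - j389.2 Ω = 1434∠-15.8° Ω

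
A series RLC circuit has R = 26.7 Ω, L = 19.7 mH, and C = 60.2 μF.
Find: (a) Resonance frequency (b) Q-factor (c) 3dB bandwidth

Step 1 — Resonance condition Im(Z)=0 gives ω₀ = 1/√(LC).
Step 2 — ω₀ = 1/√(0.0197·6.02e-05) = 918.3 rad/s.
Step 3 — f₀ = ω₀/(2π) = 146.1 Hz.
Step 4 — Series Q: Q = ω₀L/R = 918.3·0.0197/26.7 = 0.6775.
Step 5 — 3dB bandwidth: Δω = ω₀/Q = 1355 rad/s; BW = Δω/(2π) = 215.7 Hz.

(a) f₀ = 146.1 Hz  (b) Q = 0.6775  (c) BW = 215.7 Hz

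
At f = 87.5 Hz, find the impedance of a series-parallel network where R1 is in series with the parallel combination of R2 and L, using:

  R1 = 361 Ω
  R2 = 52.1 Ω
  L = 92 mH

Step 1 — Angular frequency: ω = 2π·f = 2π·87.5 = 549.8 rad/s.
Step 2 — Component impedances:
  R1: Z = R = 361 Ω
  R2: Z = R = 52.1 Ω
  L: Z = jωL = j·549.8·0.092 = 0 + j50.58 Ω
Step 3 — Parallel branch: R2 || L = 1/(1/R2 + 1/L) = 25.28 + j26.04 Ω.
Step 4 — Series with R1: Z_total = R1 + (R2 || L) = 386.3 + j26.04 Ω = 387.2∠3.9° Ω.

Z = 386.3 + j26.04 Ω = 387.2∠3.9° Ω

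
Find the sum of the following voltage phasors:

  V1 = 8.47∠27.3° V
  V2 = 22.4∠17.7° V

Step 1 — Convert each phasor to rectangular form:
  V1 = 8.47·(cos(27.3°) + j·sin(27.3°)) = 7.527 + j3.885 V
  V2 = 22.4·(cos(17.7°) + j·sin(17.7°)) = 21.34 + j6.81 V
Step 2 — Sum components: V_total = 28.87 + j10.7 V.
Step 3 — Convert to polar: |V_total| = 30.78 V, ∠V_total = 20.3°.

V_total = 30.78∠20.3° V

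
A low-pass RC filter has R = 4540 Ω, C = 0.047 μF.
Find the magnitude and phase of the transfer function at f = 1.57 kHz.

Step 1 — Angular frequency: ω = 2π·1570 = 9865 rad/s.
Step 2 — Transfer function: H(jω) = 1/(1 + jωRC).
Step 3 — Denominator: 1 + jωRC = 1 + j·9865·4540·4.7e-08 = 1 + j2.105.
Step 4 — H = 0.1841 - j0.3876.
Step 5 — Magnitude: |H| = 0.4291 (-7.3 dB); phase: φ = -64.6°.

|H| = 0.4291 (-7.3 dB), φ = -64.6°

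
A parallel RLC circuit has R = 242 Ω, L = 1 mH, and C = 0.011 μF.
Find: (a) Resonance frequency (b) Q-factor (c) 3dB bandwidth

Step 1 — Resonance: ω₀ = 1/√(LC) = 1/√(0.001·1.1e-08) = 3.015e+05 rad/s.
Step 2 — f₀ = ω₀/(2π) = 4.799e+04 Hz.
Step 3 — Parallel Q: Q = R/(ω₀L) = 242/(3.015e+05·0.001) = 0.8026.
Step 4 — Bandwidth: Δω = ω₀/Q = 3.757e+05 rad/s; BW = Δω/(2π) = 5.979e+04 Hz.

(a) f₀ = 4.799e+04 Hz  (b) Q = 0.8026  (c) BW = 5.979e+04 Hz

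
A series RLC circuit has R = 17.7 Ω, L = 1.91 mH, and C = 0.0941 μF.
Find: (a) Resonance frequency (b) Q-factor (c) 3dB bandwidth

Step 1 — Resonance condition Im(Z)=0 gives ω₀ = 1/√(LC).
Step 2 — ω₀ = 1/√(0.00191·9.41e-08) = 7.459e+04 rad/s.
Step 3 — f₀ = ω₀/(2π) = 1.187e+04 Hz.
Step 4 — Series Q: Q = ω₀L/R = 7.459e+04·0.00191/17.7 = 8.049.
Step 5 — 3dB bandwidth: Δω = ω₀/Q = 9267 rad/s; BW = Δω/(2π) = 1475 Hz.

(a) f₀ = 1.187e+04 Hz  (b) Q = 8.049  (c) BW = 1475 Hz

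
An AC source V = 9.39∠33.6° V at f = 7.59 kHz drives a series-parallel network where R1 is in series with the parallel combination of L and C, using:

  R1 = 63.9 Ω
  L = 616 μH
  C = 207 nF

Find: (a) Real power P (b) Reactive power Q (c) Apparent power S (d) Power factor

Step 1 — Angular frequency: ω = 2π·f = 2π·7590 = 4.769e+04 rad/s.
Step 2 — Component impedances:
  R1: Z = R = 63.9 Ω
  L: Z = jωL = j·4.769e+04·0.000616 = 0 + j29.38 Ω
  C: Z = 1/(jωC) = -j/(ω·C) = 0 - j101.3 Ω
Step 3 — Parallel branch: L || C = 1/(1/L + 1/C) = 0 + j41.38 Ω.
Step 4 — Series with R1: Z_total = R1 + (L || C) = 63.9 + j41.38 Ω = 76.13∠32.9° Ω.
Step 5 — Source phasor: V = 9.39∠33.6° V = 7.821 + j5.196 V.
Step 6 — Current: I = V / Z = 0.1233 + j0.001457 A = 0.1233∠0.7° A.
Step 7 — Complex power: S = V·I* = 0.9722 + j0.6295 VA.
Step 8 — Real power: P = Re(S) = 0.9722 W.
Step 9 — Reactive power: Q = Im(S) = 0.6295 VAR.
Step 10 — Apparent power: |S| = 1.158 VA.
Step 11 — Power factor: PF = P/|S| = 0.8394 (lagging).

(a) P = 0.9722 W  (b) Q = 0.6295 VAR  (c) S = 1.158 VA  (d) PF = 0.8394 (lagging)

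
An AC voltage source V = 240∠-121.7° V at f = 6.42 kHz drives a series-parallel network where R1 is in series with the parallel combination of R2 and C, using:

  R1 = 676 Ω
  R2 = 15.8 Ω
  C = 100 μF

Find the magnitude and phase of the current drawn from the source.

Step 1 — Angular frequency: ω = 2π·f = 2π·6420 = 4.034e+04 rad/s.
Step 2 — Component impedances:
  R1: Z = R = 676 Ω
  R2: Z = R = 15.8 Ω
  C: Z = 1/(jωC) = -j/(ω·C) = 0 - j0.2479 Ω
Step 3 — Parallel branch: R2 || C = 1/(1/R2 + 1/C) = 0.003889 - j0.2478 Ω.
Step 4 — Series with R1: Z_total = R1 + (R2 || C) = 676 - j0.2478 Ω = 676∠-0.0° Ω.
Step 5 — Source phasor: V = 240∠-121.7° V = -126.1 - j204.2 V.
Step 6 — Ohm's law: I = V / Z_total = (-126.1 - j204.2) / (676 - j0.2478) = -0.1864 - j0.3021 A.
Step 7 — Convert to polar: |I| = 0.355 A, ∠I = -121.7°.

I = 0.355∠-121.7° A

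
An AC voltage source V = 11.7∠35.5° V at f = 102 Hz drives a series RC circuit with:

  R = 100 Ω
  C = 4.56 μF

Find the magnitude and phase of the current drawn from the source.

Step 1 — Angular frequency: ω = 2π·f = 2π·102 = 640.9 rad/s.
Step 2 — Component impedances:
  R: Z = R = 100 Ω
  C: Z = 1/(jωC) = -j/(ω·C) = 0 - j342.2 Ω
Step 3 — Series combination: Z_total = R + C = 100 - j342.2 Ω = 356.5∠-73.7° Ω.
Step 4 — Source phasor: V = 11.7∠35.5° V = 9.525 + j6.794 V.
Step 5 — Ohm's law: I = V / Z_total = (9.525 + j6.794) / (100 - j342.2) = -0.0108 + j0.03099 A.
Step 6 — Convert to polar: |I| = 0.03282 A, ∠I = 109.2°.

I = 0.03282∠109.2° A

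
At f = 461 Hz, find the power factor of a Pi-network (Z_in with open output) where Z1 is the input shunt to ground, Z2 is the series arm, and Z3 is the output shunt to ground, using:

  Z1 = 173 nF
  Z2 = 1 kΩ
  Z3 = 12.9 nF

Step 1 — Angular frequency: ω = 2π·f = 2π·461 = 2897 rad/s.
Step 2 — Component impedances:
  Z1: Z = 1/(jωC) = -j/(ω·C) = 0 - j1996 Ω
  Z2: Z = R = 1000 Ω
  Z3: Z = 1/(jωC) = -j/(ω·C) = 0 - j2.676e+04 Ω
Step 3 — With open output, the series arm Z2 and the output shunt Z3 appear in series to ground: Z2 + Z3 = 1000 - j2.676e+04 Ω.
Step 4 — Parallel with input shunt Z1: Z_in = Z1 || (Z2 + Z3) = 4.809 - j1857 Ω = 1857∠-89.9° Ω.
Step 5 — Power factor: PF = cos(φ) = Re(Z)/|Z| = 4.80945/1857.29 = 0.002589.
Step 6 — Type: Im(Z) = -1857 ⇒ leading (phase φ = -89.9°).

PF = 0.002589 (leading, φ = -89.9°)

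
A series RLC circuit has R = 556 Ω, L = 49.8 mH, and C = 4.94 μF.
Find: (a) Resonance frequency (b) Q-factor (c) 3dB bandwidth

Step 1 — Resonance: ω₀ = 1/√(LC) = 1/√(0.0498·4.94e-06) = 2016 rad/s.
Step 2 — f₀ = ω₀/(2π) = 320.9 Hz.
Step 3 — Series Q: Q = ω₀L/R = 2016·0.0498/556 = 0.1806.
Step 4 — Bandwidth: Δω = ω₀/Q = 1.116e+04 rad/s; BW = Δω/(2π) = 1777 Hz.

(a) f₀ = 320.9 Hz  (b) Q = 0.1806  (c) BW = 1777 Hz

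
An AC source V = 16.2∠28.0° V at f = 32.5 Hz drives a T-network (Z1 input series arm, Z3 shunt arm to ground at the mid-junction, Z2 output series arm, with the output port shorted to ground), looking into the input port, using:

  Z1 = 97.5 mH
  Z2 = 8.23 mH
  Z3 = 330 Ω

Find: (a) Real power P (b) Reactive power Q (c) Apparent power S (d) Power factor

Step 1 — Angular frequency: ω = 2π·f = 2π·32.5 = 204.2 rad/s.
Step 2 — Component impedances:
  Z1: Z = jωL = j·204.2·0.0975 = 0 + j19.91 Ω
  Z2: Z = jωL = j·204.2·0.00823 = 0 + j1.681 Ω
  Z3: Z = R = 330 Ω
Step 3 — With the output port shorted to ground, the output series arm Z2 runs from the junction to ground; the shunt arm Z3 also runs from the junction to ground. They appear in parallel: Z3 || Z2 = 0.008559 + j1.681 Ω.
Step 4 — Series with input arm Z1: Z_in = Z1 + (Z3 || Z2) = 0.008559 + j21.59 Ω = 21.59∠90.0° Ω.
Step 5 — Source phasor: V = 16.2∠28.0° V = 14.3 + j7.605 V.
Step 6 — Current: I = V / Z = 0.3525 - j0.6624 A = 0.7503∠-62.0° A.
Step 7 — Complex power: S = V·I* = 0.004818 + j12.16 VA.
Step 8 — Real power: P = Re(S) = 0.004818 W.
Step 9 — Reactive power: Q = Im(S) = 12.16 VAR.
Step 10 — Apparent power: |S| = 12.16 VA.
Step 11 — Power factor: PF = P/|S| = 0.0003964 (lagging).

(a) P = 0.004818 W  (b) Q = 12.16 VAR  (c) S = 12.16 VA  (d) PF = 0.0003964 (lagging)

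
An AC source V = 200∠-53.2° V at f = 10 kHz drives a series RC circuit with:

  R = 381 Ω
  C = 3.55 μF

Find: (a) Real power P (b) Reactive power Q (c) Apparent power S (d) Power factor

Step 1 — Angular frequency: ω = 2π·f = 2π·1e+04 = 6.283e+04 rad/s.
Step 2 — Component impedances:
  R: Z = R = 381 Ω
  C: Z = 1/(jωC) = -j/(ω·C) = 0 - j4.483 Ω
Step 3 — Series combination: Z_total = R + C = 381 - j4.483 Ω = 381∠-0.7° Ω.
Step 4 — Source phasor: V = 200∠-53.2° V = 119.8 - j160.1 V.
Step 5 — Current: I = V / Z = 0.3193 - j0.4166 A = 0.5249∠-52.5° A.
Step 6 — Complex power: S = V·I* = 105 - j1.235 VA.
Step 7 — Real power: P = Re(S) = 105 W.
Step 8 — Reactive power: Q = Im(S) = -1.235 VAR.
Step 9 — Apparent power: |S| = 105 VA.
Step 10 — Power factor: PF = P/|S| = 0.9999 (leading).

(a) P = 105 W  (b) Q = -1.235 VAR  (c) S = 105 VA  (d) PF = 0.9999 (leading)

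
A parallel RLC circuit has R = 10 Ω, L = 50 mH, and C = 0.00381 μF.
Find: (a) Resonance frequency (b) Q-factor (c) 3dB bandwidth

Step 1 — Resonance: ω₀ = 1/√(LC) = 1/√(0.05·3.81e-09) = 7.245e+04 rad/s.
Step 2 — f₀ = ω₀/(2π) = 1.153e+04 Hz.
Step 3 — Parallel Q: Q = R/(ω₀L) = 10/(7.245e+04·0.05) = 0.00276.
Step 4 — Bandwidth: Δω = ω₀/Q = 2.625e+07 rad/s; BW = Δω/(2π) = 4.177e+06 Hz.

(a) f₀ = 1.153e+04 Hz  (b) Q = 0.00276  (c) BW = 4.177e+06 Hz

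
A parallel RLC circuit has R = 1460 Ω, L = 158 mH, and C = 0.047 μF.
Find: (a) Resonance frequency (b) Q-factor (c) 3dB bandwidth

Step 1 — Resonance: ω₀ = 1/√(LC) = 1/√(0.158·4.7e-08) = 1.16e+04 rad/s.
Step 2 — f₀ = ω₀/(2π) = 1847 Hz.
Step 3 — Parallel Q: Q = R/(ω₀L) = 1460/(1.16e+04·0.158) = 0.7963.
Step 4 — Bandwidth: Δω = ω₀/Q = 1.457e+04 rad/s; BW = Δω/(2π) = 2319 Hz.

(a) f₀ = 1847 Hz  (b) Q = 0.7963  (c) BW = 2319 Hz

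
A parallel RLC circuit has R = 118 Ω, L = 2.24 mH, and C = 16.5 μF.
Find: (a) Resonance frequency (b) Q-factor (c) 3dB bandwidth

Step 1 — Resonance: ω₀ = 1/√(LC) = 1/√(0.00224·1.65e-05) = 5202 rad/s.
Step 2 — f₀ = ω₀/(2π) = 827.9 Hz.
Step 3 — Parallel Q: Q = R/(ω₀L) = 118/(5202·0.00224) = 10.13.
Step 4 — Bandwidth: Δω = ω₀/Q = 513.6 rad/s; BW = Δω/(2π) = 81.74 Hz.

(a) f₀ = 827.9 Hz  (b) Q = 10.13  (c) BW = 81.74 Hz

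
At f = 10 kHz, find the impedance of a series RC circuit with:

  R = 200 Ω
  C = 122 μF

Step 1 — Angular frequency: ω = 2π·f = 2π·1e+04 = 6.283e+04 rad/s.
Step 2 — Component impedances:
  R: Z = R = 200 Ω
  C: Z = 1/(jωC) = -j/(ω·C) = 0 - j0.1305 Ω
Step 3 — Series combination: Z_total = R + C = 200 - j0.1305 Ω = 200∠-0.0° Ω.

Z = 200 - j0.1305 Ω = 200∠-0.0° Ω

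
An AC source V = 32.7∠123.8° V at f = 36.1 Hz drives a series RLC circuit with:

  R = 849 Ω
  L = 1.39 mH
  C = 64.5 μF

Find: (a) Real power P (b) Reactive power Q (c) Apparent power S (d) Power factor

Step 1 — Angular frequency: ω = 2π·f = 2π·36.1 = 226.8 rad/s.
Step 2 — Component impedances:
  R: Z = R = 849 Ω
  L: Z = jωL = j·226.8·0.00139 = 0 + j0.3153 Ω
  C: Z = 1/(jωC) = -j/(ω·C) = 0 - j68.35 Ω
Step 3 — Series combination: Z_total = R + L + C = 849 - j68.04 Ω = 851.7∠-4.6° Ω.
Step 4 — Source phasor: V = 32.7∠123.8° V = -18.19 + j27.17 V.
Step 5 — Current: I = V / Z = -0.02384 + j0.0301 A = 0.03839∠128.4° A.
Step 6 — Complex power: S = V·I* = 1.251 - j0.1003 VA.
Step 7 — Real power: P = Re(S) = 1.251 W.
Step 8 — Reactive power: Q = Im(S) = -0.1003 VAR.
Step 9 — Apparent power: |S| = 1.255 VA.
Step 10 — Power factor: PF = P/|S| = 0.9968 (leading).

(a) P = 1.251 W  (b) Q = -0.1003 VAR  (c) S = 1.255 VA  (d) PF = 0.9968 (leading)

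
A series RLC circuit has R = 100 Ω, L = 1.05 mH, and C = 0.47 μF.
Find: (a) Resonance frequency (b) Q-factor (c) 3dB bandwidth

Step 1 — Resonance: ω₀ = 1/√(LC) = 1/√(0.00105·4.7e-07) = 4.501e+04 rad/s.
Step 2 — f₀ = ω₀/(2π) = 7164 Hz.
Step 3 — Series Q: Q = ω₀L/R = 4.501e+04·0.00105/100 = 0.4727.
Step 4 — Bandwidth: Δω = ω₀/Q = 9.524e+04 rad/s; BW = Δω/(2π) = 1.516e+04 Hz.

(a) f₀ = 7164 Hz  (b) Q = 0.4727  (c) BW = 1.516e+04 Hz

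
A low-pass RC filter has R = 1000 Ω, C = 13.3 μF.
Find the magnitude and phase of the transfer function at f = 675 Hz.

Step 1 — Angular frequency: ω = 2π·675 = 4241 rad/s.
Step 2 — Transfer function: H(jω) = 1/(1 + jωRC).
Step 3 — Denominator: 1 + jωRC = 1 + j·4241·1000·1.33e-05 = 1 + j56.41.
Step 4 — H = 0.0003142 - j0.01772.
Step 5 — Magnitude: |H| = 0.01773 (-35.0 dB); phase: φ = -89.0°.

|H| = 0.01773 (-35.0 dB), φ = -89.0°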